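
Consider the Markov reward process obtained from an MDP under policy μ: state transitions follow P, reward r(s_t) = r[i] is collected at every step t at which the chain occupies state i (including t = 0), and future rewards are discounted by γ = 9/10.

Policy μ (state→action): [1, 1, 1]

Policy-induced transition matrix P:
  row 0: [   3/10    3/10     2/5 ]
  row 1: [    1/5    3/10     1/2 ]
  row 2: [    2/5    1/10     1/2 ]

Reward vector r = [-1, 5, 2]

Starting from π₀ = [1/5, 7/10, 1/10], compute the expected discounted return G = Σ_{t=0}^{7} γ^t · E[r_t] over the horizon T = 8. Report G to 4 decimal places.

G = 11.6391

t=0: π = [0.2000, 0.7000, 0.1000], E[r] = 3.5000, γ^t·E[r] = 3.500000, running G = 3.500000
t=1: π = [0.2400, 0.2800, 0.4800], E[r] = 2.1200, γ^t·E[r] = 1.908000, running G = 5.408000
t=2: π = [0.3200, 0.2040, 0.4760], E[r] = 1.6520, γ^t·E[r] = 1.338120, running G = 6.746120
t=3: π = [0.3272, 0.2048, 0.4680], E[r] = 1.6328, γ^t·E[r] = 1.190311, running G = 7.936431
t=4: π = [0.3263, 0.2064, 0.4673], E[r] = 1.6402, γ^t·E[r] = 1.076161, running G = 9.012593
t=5: π = [0.3261, 0.2065, 0.4674], E[r] = 1.6414, γ^t·E[r] = 0.969211, running G = 9.981804
t=6: π = [0.3261, 0.2065, 0.4674], E[r] = 1.6413, γ^t·E[r] = 0.872271, running G = 10.854075
t=7: π = [0.3261, 0.2065, 0.4674], E[r] = 1.6413, γ^t·E[r] = 0.785031, running G = 11.639107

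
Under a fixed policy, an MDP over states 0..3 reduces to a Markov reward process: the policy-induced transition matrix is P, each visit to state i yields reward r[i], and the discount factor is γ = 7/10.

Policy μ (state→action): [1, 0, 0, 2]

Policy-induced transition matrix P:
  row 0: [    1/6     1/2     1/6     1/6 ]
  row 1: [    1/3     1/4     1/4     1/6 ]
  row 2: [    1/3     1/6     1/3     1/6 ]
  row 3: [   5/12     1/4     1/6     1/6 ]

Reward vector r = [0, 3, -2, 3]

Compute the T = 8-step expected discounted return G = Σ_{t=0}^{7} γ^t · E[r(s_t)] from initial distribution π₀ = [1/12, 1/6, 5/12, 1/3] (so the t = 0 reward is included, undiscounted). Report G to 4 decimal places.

t=0: π = [0.0833, 0.1667, 0.4167, 0.3333], E[r] = 0.6667, γ^t·E[r] = 0.666667, running G = 0.666667
t=1: π = [0.3472, 0.2361, 0.2500, 0.1667], E[r] = 0.7083, γ^t·E[r] = 0.495833, running G = 1.162500
t=2: π = [0.2894, 0.3160, 0.2280, 0.1667], E[r] = 0.9919, γ^t·E[r] = 0.486030, running G = 1.648530
t=3: π = [0.2990, 0.3033, 0.2310, 0.1667], E[r] = 0.9480, γ^t·E[r] = 0.325168, running G = 1.973699
t=4: π = [0.2974, 0.3055, 0.2304, 0.1667], E[r] = 0.9556, γ^t·E[r] = 0.229442, running G = 2.203140
t=5: π = [0.2977, 0.3051, 0.2305, 0.1667], E[r] = 0.9544, γ^t·E[r] = 0.160400, running G = 2.363541
t=6: π = [0.2976, 0.3052, 0.2305, 0.1667], E[r] = 0.9546, γ^t·E[r] = 0.112305, running G = 2.475845
t=7: π = [0.2976, 0.3052, 0.2305, 0.1667], E[r] = 0.9545, γ^t·E[r] = 0.078611, running G = 2.554456

G = 2.5545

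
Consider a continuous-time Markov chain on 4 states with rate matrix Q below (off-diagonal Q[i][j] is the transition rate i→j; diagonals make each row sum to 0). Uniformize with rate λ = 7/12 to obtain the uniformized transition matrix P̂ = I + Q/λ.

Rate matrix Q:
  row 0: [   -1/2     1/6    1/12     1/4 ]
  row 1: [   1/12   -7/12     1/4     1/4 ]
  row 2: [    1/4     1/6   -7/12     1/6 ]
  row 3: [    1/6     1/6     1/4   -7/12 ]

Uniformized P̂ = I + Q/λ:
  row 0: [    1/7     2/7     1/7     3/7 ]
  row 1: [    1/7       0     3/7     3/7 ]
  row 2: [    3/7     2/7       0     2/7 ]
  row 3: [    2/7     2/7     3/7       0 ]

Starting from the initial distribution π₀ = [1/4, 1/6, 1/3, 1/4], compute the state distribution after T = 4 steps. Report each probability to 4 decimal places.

t=0: π = [0.2500, 0.1667, 0.3333, 0.2500]
t=1: π = [0.2738, 0.2381, 0.2143, 0.2738]
t=2: π = [0.2432, 0.2177, 0.2585, 0.2806]
t=3: π = [0.2568, 0.2235, 0.2483, 0.2714]
t=4: π = [0.2526, 0.2219, 0.2488, 0.2768]

π = [0.2526, 0.2219, 0.2488, 0.2768]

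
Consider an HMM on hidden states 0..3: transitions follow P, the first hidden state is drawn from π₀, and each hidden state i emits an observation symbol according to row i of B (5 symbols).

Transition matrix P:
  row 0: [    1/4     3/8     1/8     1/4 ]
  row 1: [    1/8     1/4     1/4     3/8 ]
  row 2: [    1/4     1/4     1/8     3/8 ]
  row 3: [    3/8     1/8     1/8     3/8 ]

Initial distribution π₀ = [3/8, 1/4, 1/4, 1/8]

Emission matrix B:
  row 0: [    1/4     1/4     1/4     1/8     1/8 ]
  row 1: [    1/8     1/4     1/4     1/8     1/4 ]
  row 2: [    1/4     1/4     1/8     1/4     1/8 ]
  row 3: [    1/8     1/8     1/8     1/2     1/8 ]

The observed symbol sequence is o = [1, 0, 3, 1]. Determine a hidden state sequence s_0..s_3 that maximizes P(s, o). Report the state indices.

path = [0, 1, 3, 0]

t=0: δ = [9.375e-02, 6.250e-02, 6.250e-02, 1.562e-02]  (obs o_0=1)
t=1: δ = [5.859e-03, 4.395e-03, 3.906e-03, 2.930e-03]  ψ = [0, 0, 1, 0]  (obs o_1=0)
t=2: δ = [1.831e-04, 2.747e-04, 2.747e-04, 8.240e-04]  ψ = [0, 0, 1, 1]  (obs o_2=3)
t=3: δ = [7.725e-05, 2.575e-05, 2.575e-05, 3.862e-05]  ψ = [3, 3, 3, 3]  (obs o_3=1)
backtrack: best end state = 0; path = [0, 1, 3, 0]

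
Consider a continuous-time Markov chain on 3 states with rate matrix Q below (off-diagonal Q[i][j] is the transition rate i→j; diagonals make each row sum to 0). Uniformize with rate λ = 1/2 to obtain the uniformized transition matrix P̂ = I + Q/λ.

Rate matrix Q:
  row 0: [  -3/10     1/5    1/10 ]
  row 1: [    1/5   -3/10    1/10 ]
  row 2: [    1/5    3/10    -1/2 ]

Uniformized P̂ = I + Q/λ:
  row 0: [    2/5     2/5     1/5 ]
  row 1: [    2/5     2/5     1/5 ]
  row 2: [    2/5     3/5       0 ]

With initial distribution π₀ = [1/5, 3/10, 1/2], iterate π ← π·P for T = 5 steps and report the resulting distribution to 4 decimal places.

t=0: π = [0.2000, 0.3000, 0.5000]
t=1: π = [0.4000, 0.5000, 0.1000]
t=2: π = [0.4000, 0.4200, 0.1800]
t=3: π = [0.4000, 0.4360, 0.1640]
t=4: π = [0.4000, 0.4328, 0.1672]
t=5: π = [0.4000, 0.4334, 0.1666]

π = [0.4000, 0.4334, 0.1666]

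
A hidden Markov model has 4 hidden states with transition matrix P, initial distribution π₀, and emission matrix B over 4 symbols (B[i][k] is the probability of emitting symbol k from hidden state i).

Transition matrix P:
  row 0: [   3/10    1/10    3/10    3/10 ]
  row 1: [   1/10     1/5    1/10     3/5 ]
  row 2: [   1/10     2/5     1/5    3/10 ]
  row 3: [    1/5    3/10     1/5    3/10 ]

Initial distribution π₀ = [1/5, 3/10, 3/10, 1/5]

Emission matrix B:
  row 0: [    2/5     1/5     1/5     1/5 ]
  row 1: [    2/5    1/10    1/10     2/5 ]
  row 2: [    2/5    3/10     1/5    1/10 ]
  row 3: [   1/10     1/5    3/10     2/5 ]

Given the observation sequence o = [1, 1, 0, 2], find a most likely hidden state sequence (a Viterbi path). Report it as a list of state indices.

path = [2, 2, 1, 3]

t=0: δ = [4.000e-02, 3.000e-02, 9.000e-02, 4.000e-02]  (obs o_0=1)
t=1: δ = [2.400e-03, 3.600e-03, 5.400e-03, 5.400e-03]  ψ = [0, 2, 2, 2]  (obs o_1=1)
t=2: δ = [4.320e-04, 8.640e-04, 4.320e-04, 2.160e-04]  ψ = [3, 2, 2, 1]  (obs o_2=0)
t=3: δ = [2.592e-05, 1.728e-05, 2.592e-05, 1.555e-04]  ψ = [0, 1, 0, 1]  (obs o_3=2)
backtrack: best end state = 3; path = [2, 2, 1, 3]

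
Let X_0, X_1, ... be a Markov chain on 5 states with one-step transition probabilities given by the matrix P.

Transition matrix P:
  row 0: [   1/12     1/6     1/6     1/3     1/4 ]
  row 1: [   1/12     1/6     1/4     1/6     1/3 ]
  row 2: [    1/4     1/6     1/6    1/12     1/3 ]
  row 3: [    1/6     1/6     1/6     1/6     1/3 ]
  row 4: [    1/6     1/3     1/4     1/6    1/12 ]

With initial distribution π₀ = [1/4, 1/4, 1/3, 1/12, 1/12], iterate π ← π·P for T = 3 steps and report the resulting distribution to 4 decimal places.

t=0: π = [0.2500, 0.2500, 0.3333, 0.0833, 0.0833]
t=1: π = [0.1528, 0.1806, 0.1944, 0.1806, 0.2917]
t=2: π = [0.1551, 0.2153, 0.2060, 0.1759, 0.2477]
t=3: π = [0.1530, 0.2079, 0.2052, 0.1753, 0.2585]

π = [0.1530, 0.2079, 0.2052, 0.1753, 0.2585]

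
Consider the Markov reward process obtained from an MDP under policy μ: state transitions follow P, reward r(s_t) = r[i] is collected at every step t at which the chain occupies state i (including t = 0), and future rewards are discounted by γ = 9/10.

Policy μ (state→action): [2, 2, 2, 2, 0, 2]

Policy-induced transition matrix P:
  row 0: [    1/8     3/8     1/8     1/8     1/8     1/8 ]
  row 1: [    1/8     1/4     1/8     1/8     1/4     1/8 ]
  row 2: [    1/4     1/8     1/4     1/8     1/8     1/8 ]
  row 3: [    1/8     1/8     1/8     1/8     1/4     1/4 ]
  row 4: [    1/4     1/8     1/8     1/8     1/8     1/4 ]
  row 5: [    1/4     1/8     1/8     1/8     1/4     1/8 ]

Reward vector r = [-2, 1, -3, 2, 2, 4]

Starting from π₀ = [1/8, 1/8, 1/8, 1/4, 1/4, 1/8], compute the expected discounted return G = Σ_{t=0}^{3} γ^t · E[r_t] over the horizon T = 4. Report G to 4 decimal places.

t=0: π = [0.1250, 0.1250, 0.1250, 0.2500, 0.2500, 0.1250], E[r] = 1.0000, γ^t·E[r] = 1.000000, running G = 1.000000
t=1: π = [0.1875, 0.1719, 0.1406, 0.1250, 0.1875, 0.1875], E[r] = 0.7500, γ^t·E[r] = 0.675000, running G = 1.675000
t=2: π = [0.1895, 0.1934, 0.1426, 0.1250, 0.1855, 0.1641], E[r] = 0.6641, γ^t·E[r] = 0.537891, running G = 2.212891
t=3: π = [0.1865, 0.1965, 0.1428, 0.1250, 0.1853, 0.1638], E[r] = 0.6709, γ^t·E[r] = 0.489085, running G = 2.701976

G = 2.7020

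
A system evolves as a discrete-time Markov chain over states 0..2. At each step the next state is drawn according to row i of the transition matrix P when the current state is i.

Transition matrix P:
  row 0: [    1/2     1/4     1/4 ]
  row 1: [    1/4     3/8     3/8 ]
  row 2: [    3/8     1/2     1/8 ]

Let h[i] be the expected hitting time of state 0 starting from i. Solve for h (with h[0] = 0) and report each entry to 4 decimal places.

h = [0.0000, 3.4783, 3.1304]

First-step conditioning: h[0] = 0; for i ≠ 0, h[i] = 1 + Σ_k P[i][k]·h[k].
  h[1] = 1 + 3/8·h[1] + 3/8·h[2]
  h[2] = 1 + 1/2·h[1] + 1/8·h[2]
Solving the 2×2 linear system over states ≠ 0 gives exactly h = [0, 80/23, 72/23] (h[0] = 0 is the target).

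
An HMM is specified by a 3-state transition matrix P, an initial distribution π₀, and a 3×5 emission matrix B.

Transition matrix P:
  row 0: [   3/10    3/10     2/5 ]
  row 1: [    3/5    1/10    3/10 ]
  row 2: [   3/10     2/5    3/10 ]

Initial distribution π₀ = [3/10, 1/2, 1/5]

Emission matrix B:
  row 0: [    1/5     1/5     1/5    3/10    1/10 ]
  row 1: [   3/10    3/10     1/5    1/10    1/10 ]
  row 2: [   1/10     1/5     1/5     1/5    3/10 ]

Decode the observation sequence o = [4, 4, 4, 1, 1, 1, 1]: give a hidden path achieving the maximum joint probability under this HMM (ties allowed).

path = [2, 2, 2, 1, 0, 1, 0]

t=0: δ = [3.000e-02, 5.000e-02, 6.000e-02]  (obs o_0=4)
t=1: δ = [3.000e-03, 2.400e-03, 5.400e-03]  ψ = [1, 2, 2]  (obs o_1=4)
t=2: δ = [1.620e-04, 2.160e-04, 4.860e-04]  ψ = [2, 2, 2]  (obs o_2=4)
t=3: δ = [2.916e-05, 5.832e-05, 2.916e-05]  ψ = [2, 2, 2]  (obs o_3=1)
t=4: δ = [6.998e-06, 3.499e-06, 3.499e-06]  ψ = [1, 2, 1]  (obs o_4=1)
t=5: δ = [4.199e-07, 6.299e-07, 5.599e-07]  ψ = [0, 0, 0]  (obs o_5=1)
t=6: δ = [7.558e-08, 6.718e-08, 3.779e-08]  ψ = [1, 2, 1]  (obs o_6=1)
backtrack: best end state = 0; path = [2, 2, 2, 1, 0, 1, 0]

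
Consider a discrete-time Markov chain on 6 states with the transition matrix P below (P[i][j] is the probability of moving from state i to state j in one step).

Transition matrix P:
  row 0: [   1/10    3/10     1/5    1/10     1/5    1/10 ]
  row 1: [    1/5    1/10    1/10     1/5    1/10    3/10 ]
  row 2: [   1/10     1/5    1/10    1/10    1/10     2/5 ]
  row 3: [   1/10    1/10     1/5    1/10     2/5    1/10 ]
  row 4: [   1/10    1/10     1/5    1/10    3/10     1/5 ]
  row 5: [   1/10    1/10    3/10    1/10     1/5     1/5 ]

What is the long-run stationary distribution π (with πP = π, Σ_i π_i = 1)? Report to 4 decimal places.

π = [0.1142, 0.1418, 0.1898, 0.1142, 0.2108, 0.2293]

Balance equations π_j = Σ_i π_i·P[i][j]:
  π_0 = 1/10·π_0 + 1/5·π_1 + 1/10·π_2 + 1/10·π_3 + 1/10·π_4 + 1/10·π_5
  π_1 = 3/10·π_0 + 1/10·π_1 + 1/5·π_2 + 1/10·π_3 + 1/10·π_4 + 1/10·π_5
  π_2 = 1/5·π_0 + 1/10·π_1 + 1/10·π_2 + 1/5·π_3 + 1/5·π_4 + 3/10·π_5
  π_3 = 1/10·π_0 + 1/5·π_1 + 1/10·π_2 + 1/10·π_3 + 1/10·π_4 + 1/10·π_5
  π_4 = 1/5·π_0 + 1/10·π_1 + 1/10·π_2 + 2/5·π_3 + 3/10·π_4 + 1/5·π_5
  normalize: π_0 + π_1 + π_2 + π_3 + π_4 + π_5 = 1
Solving the linear system gives exactly π = [1219/10676, 757/5338, 1013/5338, 1219/10676, 1125/5338, 36/157].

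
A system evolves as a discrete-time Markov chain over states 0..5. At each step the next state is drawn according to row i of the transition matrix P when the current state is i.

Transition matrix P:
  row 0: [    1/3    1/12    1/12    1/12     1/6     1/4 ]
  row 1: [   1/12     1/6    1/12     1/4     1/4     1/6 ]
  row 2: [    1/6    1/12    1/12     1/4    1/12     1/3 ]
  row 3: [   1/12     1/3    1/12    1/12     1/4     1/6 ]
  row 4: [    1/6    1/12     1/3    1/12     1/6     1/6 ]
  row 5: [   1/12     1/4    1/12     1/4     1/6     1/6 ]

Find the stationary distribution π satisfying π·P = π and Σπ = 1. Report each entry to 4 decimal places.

π = [0.1460, 0.1729, 0.1294, 0.1671, 0.1842, 0.2004]

Balance equations π_j = Σ_i π_i·P[i][j]:
  π_0 = 1/3·π_0 + 1/12·π_1 + 1/6·π_2 + 1/12·π_3 + 1/6·π_4 + 1/12·π_5
  π_1 = 1/12·π_0 + 1/6·π_1 + 1/12·π_2 + 1/3·π_3 + 1/12·π_4 + 1/4·π_5
  π_2 = 1/12·π_0 + 1/12·π_1 + 1/12·π_2 + 1/12·π_3 + 1/3·π_4 + 1/12·π_5
  π_3 = 1/12·π_0 + 1/4·π_1 + 1/4·π_2 + 1/12·π_3 + 1/12·π_4 + 1/4·π_5
  π_4 = 1/6·π_0 + 1/4·π_1 + 1/12·π_2 + 1/4·π_3 + 1/6·π_4 + 1/6·π_5
  normalize: π_0 + π_1 + π_2 + π_3 + π_4 + π_5 = 1
Solving the linear system gives exactly π = [74/507, 6137/35490, 328/2535, 1977/11830, 467/2535, 508/2535].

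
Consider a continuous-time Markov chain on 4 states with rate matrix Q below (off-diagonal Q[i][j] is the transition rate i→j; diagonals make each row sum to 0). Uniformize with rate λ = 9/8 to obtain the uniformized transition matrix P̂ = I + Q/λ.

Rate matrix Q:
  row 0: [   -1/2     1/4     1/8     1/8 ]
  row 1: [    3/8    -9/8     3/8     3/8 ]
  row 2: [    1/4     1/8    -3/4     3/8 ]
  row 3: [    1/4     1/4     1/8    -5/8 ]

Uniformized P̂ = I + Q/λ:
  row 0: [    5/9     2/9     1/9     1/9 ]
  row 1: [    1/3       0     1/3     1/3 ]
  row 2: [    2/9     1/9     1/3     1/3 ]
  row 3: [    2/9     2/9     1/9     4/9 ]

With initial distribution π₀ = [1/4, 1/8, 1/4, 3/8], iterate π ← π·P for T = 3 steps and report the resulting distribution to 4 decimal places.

π = [0.3561, 0.1646, 0.1900, 0.2893]

t=0: π = [0.2500, 0.1250, 0.2500, 0.3750]
t=1: π = [0.3194, 0.1667, 0.1944, 0.3194]
t=2: π = [0.3472, 0.1636, 0.1914, 0.2978]
t=3: π = [0.3561, 0.1646, 0.1900, 0.2893]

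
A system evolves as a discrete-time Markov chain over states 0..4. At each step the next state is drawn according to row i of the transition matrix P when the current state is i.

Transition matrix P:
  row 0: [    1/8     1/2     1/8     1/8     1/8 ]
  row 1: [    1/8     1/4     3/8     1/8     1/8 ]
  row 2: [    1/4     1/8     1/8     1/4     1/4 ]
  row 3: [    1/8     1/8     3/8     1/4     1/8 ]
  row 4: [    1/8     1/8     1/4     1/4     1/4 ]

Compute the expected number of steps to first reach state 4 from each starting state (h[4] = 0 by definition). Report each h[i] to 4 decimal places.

First-step conditioning: h[4] = 0; for i ≠ 4, h[i] = 1 + Σ_k P[i][k]·h[k].
  h[0] = 1 + 1/8·h[0] + 1/2·h[1] + 1/8·h[2] + 1/8·h[3]
  h[1] = 1 + 1/8·h[0] + 1/4·h[1] + 3/8·h[2] + 1/8·h[3]
  h[2] = 1 + 1/4·h[0] + 1/8·h[1] + 1/8·h[2] + 1/4·h[3]
  h[3] = 1 + 1/8·h[0] + 1/8·h[1] + 3/8·h[2] + 1/4·h[3]
Solving the 4×4 linear system over states ≠ 4 gives exactly h = [84/13, 82/13, 74/13, 82/13, 0] (h[4] = 0 is the target).

h = [6.4615, 6.3077, 5.6923, 6.3077, 0.0000]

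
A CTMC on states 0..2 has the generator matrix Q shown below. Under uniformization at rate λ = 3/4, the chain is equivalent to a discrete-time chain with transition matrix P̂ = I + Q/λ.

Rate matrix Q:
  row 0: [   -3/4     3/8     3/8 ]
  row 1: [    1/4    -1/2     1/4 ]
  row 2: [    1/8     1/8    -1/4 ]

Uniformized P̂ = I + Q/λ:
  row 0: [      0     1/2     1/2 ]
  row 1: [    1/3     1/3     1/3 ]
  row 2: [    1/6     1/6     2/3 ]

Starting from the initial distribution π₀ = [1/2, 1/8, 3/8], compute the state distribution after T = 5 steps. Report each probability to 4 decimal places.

π = [0.1813, 0.2733, 0.5454]

t=0: π = [0.5000, 0.1250, 0.3750]
t=1: π = [0.1042, 0.3542, 0.5417]
t=2: π = [0.2083, 0.2604, 0.5313]
t=3: π = [0.1753, 0.2795, 0.5451]
t=4: π = [0.1840, 0.2717, 0.5443]
t=5: π = [0.1813, 0.2733, 0.5454]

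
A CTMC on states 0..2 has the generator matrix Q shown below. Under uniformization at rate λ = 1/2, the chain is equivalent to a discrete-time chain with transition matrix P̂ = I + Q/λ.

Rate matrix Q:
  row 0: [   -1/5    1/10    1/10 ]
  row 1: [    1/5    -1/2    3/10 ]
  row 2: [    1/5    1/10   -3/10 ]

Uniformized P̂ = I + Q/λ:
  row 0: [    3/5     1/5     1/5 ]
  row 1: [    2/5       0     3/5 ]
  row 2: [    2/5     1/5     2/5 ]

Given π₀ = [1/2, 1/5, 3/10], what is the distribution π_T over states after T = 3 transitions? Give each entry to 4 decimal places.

π = [0.5000, 0.1664, 0.3336]

t=0: π = [0.5000, 0.2000, 0.3000]
t=1: π = [0.5000, 0.1600, 0.3400]
t=2: π = [0.5000, 0.1680, 0.3320]
t=3: π = [0.5000, 0.1664, 0.3336]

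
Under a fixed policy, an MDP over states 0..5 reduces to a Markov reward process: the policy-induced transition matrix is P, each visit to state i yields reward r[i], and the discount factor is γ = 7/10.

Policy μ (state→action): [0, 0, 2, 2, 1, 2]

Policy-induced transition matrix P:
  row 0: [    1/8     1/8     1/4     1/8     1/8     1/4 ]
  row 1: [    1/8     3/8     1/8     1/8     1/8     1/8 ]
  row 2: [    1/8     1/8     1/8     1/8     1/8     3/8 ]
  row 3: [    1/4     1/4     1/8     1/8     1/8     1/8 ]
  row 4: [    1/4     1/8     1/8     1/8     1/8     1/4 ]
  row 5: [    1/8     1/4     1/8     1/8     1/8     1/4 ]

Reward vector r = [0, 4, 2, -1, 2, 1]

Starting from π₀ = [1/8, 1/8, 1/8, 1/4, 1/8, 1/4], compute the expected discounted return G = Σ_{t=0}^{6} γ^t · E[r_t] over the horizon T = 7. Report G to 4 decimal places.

t=0: π = [0.1250, 0.1250, 0.1250, 0.2500, 0.1250, 0.2500], E[r] = 1.0000, γ^t·E[r] = 1.000000, running G = 1.000000
t=1: π = [0.1719, 0.2188, 0.1406, 0.1250, 0.1250, 0.2188], E[r] = 1.5000, γ^t·E[r] = 1.050000, running G = 2.050000
t=2: π = [0.1563, 0.2227, 0.1465, 0.1250, 0.1250, 0.2246], E[r] = 1.5332, γ^t·E[r] = 0.751270, running G = 2.801270
t=3: π = [0.1563, 0.2244, 0.1445, 0.1250, 0.1250, 0.2249], E[r] = 1.5364, γ^t·E[r] = 0.526977, running G = 3.328247
t=4: π = [0.1563, 0.2248, 0.1445, 0.1250, 0.1250, 0.2244], E[r] = 1.5378, γ^t·E[r] = 0.369214, running G = 3.697461
t=5: π = [0.1563, 0.2249, 0.1445, 0.1250, 0.1250, 0.2243], E[r] = 1.5379, γ^t·E[r] = 0.258479, running G = 3.955939
t=6: π = [0.1563, 0.2249, 0.1445, 0.1250, 0.1250, 0.2243], E[r] = 1.5379, γ^t·E[r] = 0.180937, running G = 4.136877

G = 4.1369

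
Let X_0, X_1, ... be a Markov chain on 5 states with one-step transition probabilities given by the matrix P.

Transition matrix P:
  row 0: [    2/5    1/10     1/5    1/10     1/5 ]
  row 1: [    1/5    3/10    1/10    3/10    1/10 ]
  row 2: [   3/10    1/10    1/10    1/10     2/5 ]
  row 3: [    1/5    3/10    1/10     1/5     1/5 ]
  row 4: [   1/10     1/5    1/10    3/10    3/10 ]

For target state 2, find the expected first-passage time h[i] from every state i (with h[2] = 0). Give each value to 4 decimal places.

h = [7.1429, 8.1486, 0.0000, 8.1600, 8.2743]

First-step conditioning: h[2] = 0; for i ≠ 2, h[i] = 1 + Σ_k P[i][k]·h[k].
  h[0] = 1 + 2/5·h[0] + 1/10·h[1] + 1/10·h[3] + 1/5·h[4]
  h[1] = 1 + 1/5·h[0] + 3/10·h[1] + 3/10·h[3] + 1/10·h[4]
  h[3] = 1 + 1/5·h[0] + 3/10·h[1] + 1/5·h[3] + 1/5·h[4]
  h[4] = 1 + 1/10·h[0] + 1/5·h[1] + 3/10·h[3] + 3/10·h[4]
Solving the 4×4 linear system over states ≠ 2 gives exactly h = [50/7, 1426/175, 0, 204/25, 1448/175] (h[2] = 0 is the target).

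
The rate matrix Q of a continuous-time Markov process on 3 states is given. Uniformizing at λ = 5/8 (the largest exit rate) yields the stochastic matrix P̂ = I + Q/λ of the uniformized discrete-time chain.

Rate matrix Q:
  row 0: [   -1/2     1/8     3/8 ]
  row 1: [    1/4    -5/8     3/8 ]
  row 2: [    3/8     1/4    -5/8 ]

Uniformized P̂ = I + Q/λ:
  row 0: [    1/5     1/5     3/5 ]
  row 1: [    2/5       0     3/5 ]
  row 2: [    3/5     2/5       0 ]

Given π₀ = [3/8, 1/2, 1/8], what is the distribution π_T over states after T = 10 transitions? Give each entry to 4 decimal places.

π = [0.3966, 0.2299, 0.3735]

t=0: π = [0.3750, 0.5000, 0.1250]
t=1: π = [0.3500, 0.1250, 0.5250]
t=2: π = [0.4350, 0.2800, 0.2850]
t=3: π = [0.3700, 0.2010, 0.4290]
t=4: π = [0.4118, 0.2456, 0.3426]
t=5: π = [0.3862, 0.2194, 0.3944]
t=6: π = [0.4017, 0.2350, 0.3633]
t=7: π = [0.3923, 0.2257, 0.3820]
t=8: π = [0.3979, 0.2313, 0.3708]
t=9: π = [0.3946, 0.2279, 0.3775]
t=10: π = [0.3966, 0.2299, 0.3735]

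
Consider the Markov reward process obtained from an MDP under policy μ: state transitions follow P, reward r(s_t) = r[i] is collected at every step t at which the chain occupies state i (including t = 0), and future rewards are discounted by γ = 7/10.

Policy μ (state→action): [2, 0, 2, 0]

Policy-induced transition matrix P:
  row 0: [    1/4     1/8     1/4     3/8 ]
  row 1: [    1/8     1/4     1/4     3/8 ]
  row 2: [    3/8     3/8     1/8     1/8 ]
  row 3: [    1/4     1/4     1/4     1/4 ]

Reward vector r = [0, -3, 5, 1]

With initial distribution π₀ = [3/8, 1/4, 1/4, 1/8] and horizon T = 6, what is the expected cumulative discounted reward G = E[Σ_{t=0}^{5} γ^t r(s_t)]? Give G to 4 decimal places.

G = 1.9203

t=0: π = [0.3750, 0.2500, 0.2500, 0.1250], E[r] = 0.6250, γ^t·E[r] = 0.625000, running G = 0.625000
t=1: π = [0.2500, 0.2344, 0.2188, 0.2969], E[r] = 0.6875, γ^t·E[r] = 0.481250, running G = 1.106250
t=2: π = [0.2480, 0.2461, 0.2227, 0.2832], E[r] = 0.6582, γ^t·E[r] = 0.322520, running G = 1.428770
t=3: π = [0.2471, 0.2468, 0.2222, 0.2839], E[r] = 0.6543, γ^t·E[r] = 0.224424, running G = 1.653193
t=4: π = [0.2469, 0.2469, 0.2222, 0.2840], E[r] = 0.6544, γ^t·E[r] = 0.157133, running G = 1.810327
t=5: π = [0.2469, 0.2469, 0.2222, 0.2839], E[r] = 0.6543, γ^t·E[r] = 0.109970, running G = 1.920297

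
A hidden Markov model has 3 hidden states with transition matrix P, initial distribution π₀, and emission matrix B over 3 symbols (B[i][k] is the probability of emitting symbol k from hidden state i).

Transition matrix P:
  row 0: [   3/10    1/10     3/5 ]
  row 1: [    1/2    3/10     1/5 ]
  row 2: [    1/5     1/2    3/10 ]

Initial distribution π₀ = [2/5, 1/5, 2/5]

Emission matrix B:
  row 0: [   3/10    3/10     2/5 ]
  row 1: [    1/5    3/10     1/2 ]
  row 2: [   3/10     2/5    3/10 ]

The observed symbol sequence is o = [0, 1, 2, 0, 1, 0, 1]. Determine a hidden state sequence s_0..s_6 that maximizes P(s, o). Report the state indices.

t=0: δ = [1.200e-01, 4.000e-02, 1.200e-01]  (obs o_0=0)
t=1: δ = [1.080e-02, 1.800e-02, 2.880e-02]  ψ = [0, 2, 0]  (obs o_1=1)
t=2: δ = [3.600e-03, 7.200e-03, 2.592e-03]  ψ = [1, 2, 2]  (obs o_2=2)
t=3: δ = [1.080e-03, 4.320e-04, 6.480e-04]  ψ = [1, 1, 0]  (obs o_3=0)
t=4: δ = [9.720e-05, 9.720e-05, 2.592e-04]  ψ = [0, 2, 0]  (obs o_4=1)
t=5: δ = [1.555e-05, 2.592e-05, 2.333e-05]  ψ = [2, 2, 2]  (obs o_5=0)
t=6: δ = [3.888e-06, 3.499e-06, 3.732e-06]  ψ = [1, 2, 0]  (obs o_6=1)
backtrack: best end state = 0; path = [0, 2, 1, 0, 2, 1, 0]

path = [0, 2, 1, 0, 2, 1, 0]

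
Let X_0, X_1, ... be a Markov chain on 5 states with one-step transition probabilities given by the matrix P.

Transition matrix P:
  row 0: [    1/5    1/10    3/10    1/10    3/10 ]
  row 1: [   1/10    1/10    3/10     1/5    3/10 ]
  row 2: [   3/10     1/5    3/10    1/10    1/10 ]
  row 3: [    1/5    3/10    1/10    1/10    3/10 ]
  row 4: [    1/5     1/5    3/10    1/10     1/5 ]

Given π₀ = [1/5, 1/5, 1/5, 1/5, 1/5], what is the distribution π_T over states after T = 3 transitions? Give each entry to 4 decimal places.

π = [0.2102, 0.1736, 0.2764, 0.1174, 0.2224]

t=0: π = [0.2000, 0.2000, 0.2000, 0.2000, 0.2000]
t=1: π = [0.2000, 0.1800, 0.2600, 0.1200, 0.2400]
t=2: π = [0.2080, 0.1740, 0.2760, 0.1180, 0.2240]
t=3: π = [0.2102, 0.1736, 0.2764, 0.1174, 0.2224]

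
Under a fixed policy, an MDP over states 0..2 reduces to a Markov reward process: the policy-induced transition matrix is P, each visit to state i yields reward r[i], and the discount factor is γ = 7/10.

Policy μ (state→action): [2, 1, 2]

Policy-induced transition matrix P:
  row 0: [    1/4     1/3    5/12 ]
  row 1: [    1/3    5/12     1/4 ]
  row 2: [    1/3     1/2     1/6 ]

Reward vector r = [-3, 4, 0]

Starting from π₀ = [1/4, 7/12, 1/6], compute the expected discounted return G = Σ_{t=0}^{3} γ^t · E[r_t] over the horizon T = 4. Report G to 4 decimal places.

G = 2.6854

t=0: π = [0.2500, 0.5833, 0.1667], E[r] = 1.5833, γ^t·E[r] = 1.583333, running G = 1.583333
t=1: π = [0.3125, 0.4097, 0.2778], E[r] = 0.7014, γ^t·E[r] = 0.490972, running G = 2.074306
t=2: π = [0.3073, 0.4138, 0.2789], E[r] = 0.7332, γ^t·E[r] = 0.359277, running G = 2.433582
t=3: π = [0.3077, 0.4143, 0.2780], E[r] = 0.7340, γ^t·E[r] = 0.251775, running G = 2.685357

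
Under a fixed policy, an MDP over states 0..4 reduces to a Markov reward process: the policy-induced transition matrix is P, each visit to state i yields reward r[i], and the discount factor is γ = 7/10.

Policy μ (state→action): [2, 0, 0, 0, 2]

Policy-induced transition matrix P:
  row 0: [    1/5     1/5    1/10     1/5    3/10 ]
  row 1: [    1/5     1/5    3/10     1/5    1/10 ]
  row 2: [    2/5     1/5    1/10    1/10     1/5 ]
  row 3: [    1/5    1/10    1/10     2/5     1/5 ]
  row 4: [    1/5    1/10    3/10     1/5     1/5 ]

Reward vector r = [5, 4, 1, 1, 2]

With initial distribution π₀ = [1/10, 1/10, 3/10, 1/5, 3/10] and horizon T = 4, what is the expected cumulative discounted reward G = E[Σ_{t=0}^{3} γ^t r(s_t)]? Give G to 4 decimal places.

t=0: π = [0.1000, 0.1000, 0.3000, 0.2000, 0.3000], E[r] = 2.0000, γ^t·E[r] = 2.000000, running G = 2.000000
t=1: π = [0.2600, 0.1500, 0.1800, 0.2100, 0.2000], E[r] = 2.6900, γ^t·E[r] = 1.883000, running G = 3.883000
t=2: π = [0.2360, 0.1590, 0.1700, 0.2240, 0.2110], E[r] = 2.6320, γ^t·E[r] = 1.289680, running G = 5.172680
t=3: π = [0.2340, 0.1565, 0.1740, 0.2278, 0.2077], E[r] = 2.6132, γ^t·E[r] = 0.896328, running G = 6.069008

G = 6.0690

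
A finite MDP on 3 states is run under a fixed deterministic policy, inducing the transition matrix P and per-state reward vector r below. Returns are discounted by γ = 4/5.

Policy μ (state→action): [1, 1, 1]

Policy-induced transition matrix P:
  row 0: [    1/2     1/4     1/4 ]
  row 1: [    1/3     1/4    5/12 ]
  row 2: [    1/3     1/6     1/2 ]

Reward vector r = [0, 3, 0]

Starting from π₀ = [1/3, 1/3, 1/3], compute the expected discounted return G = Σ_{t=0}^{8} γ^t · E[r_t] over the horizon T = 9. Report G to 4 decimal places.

G = 3.1871

t=0: π = [0.3333, 0.3333, 0.3333], E[r] = 1.0000, γ^t·E[r] = 1.000000, running G = 1.000000
t=1: π = [0.3889, 0.2222, 0.3889], E[r] = 0.6667, γ^t·E[r] = 0.533333, running G = 1.533333
t=2: π = [0.3981, 0.2176, 0.3843], E[r] = 0.6528, γ^t·E[r] = 0.417778, running G = 1.951111
t=3: π = [0.3997, 0.2180, 0.3823], E[r] = 0.6539, γ^t·E[r] = 0.334815, running G = 2.285926
t=4: π = [0.3999, 0.2181, 0.3819], E[r] = 0.6544, γ^t·E[r] = 0.268049, running G = 2.553975
t=5: π = [0.4000, 0.2182, 0.3818], E[r] = 0.6545, γ^t·E[r] = 0.214474, running G = 2.768449
t=6: π = [0.4000, 0.2182, 0.3818], E[r] = 0.6545, γ^t·E[r] = 0.171584, running G = 2.940033
t=7: π = [0.4000, 0.2182, 0.3818], E[r] = 0.6545, γ^t·E[r] = 0.137268, running G = 3.077301
t=8: π = [0.4000, 0.2182, 0.3818], E[r] = 0.6545, γ^t·E[r] = 0.109814, running G = 3.187116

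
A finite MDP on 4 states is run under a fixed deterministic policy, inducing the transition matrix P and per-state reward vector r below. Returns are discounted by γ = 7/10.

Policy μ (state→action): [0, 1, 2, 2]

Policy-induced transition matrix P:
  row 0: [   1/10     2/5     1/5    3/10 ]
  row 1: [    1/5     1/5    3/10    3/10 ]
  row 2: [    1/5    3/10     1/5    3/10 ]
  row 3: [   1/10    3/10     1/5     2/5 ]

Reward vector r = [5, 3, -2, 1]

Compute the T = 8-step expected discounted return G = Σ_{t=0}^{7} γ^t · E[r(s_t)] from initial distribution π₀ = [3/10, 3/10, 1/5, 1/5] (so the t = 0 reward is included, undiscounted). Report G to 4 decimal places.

t=0: π = [0.3000, 0.3000, 0.2000, 0.2000], E[r] = 2.2000, γ^t·E[r] = 2.200000, running G = 2.200000
t=1: π = [0.1500, 0.3000, 0.2300, 0.3200], E[r] = 1.5100, γ^t·E[r] = 1.057000, running G = 3.257000
t=2: π = [0.1530, 0.2850, 0.2300, 0.3320], E[r] = 1.4920, γ^t·E[r] = 0.731080, running G = 3.988080
t=3: π = [0.1515, 0.2868, 0.2285, 0.3332], E[r] = 1.4941, γ^t·E[r] = 0.512476, running G = 4.500556
t=4: π = [0.1515, 0.2865, 0.2287, 0.3333], E[r] = 1.4930, γ^t·E[r] = 0.358474, running G = 4.859030
t=5: π = [0.1515, 0.2865, 0.2286, 0.3333], E[r] = 1.4931, γ^t·E[r] = 0.250951, running G = 5.109981
t=6: π = [0.1515, 0.2865, 0.2287, 0.3333], E[r] = 1.4931, γ^t·E[r] = 0.175663, running G = 5.285644
t=7: π = [0.1515, 0.2865, 0.2287, 0.3333], E[r] = 1.4931, γ^t·E[r] = 0.122964, running G = 5.408608

G = 5.4086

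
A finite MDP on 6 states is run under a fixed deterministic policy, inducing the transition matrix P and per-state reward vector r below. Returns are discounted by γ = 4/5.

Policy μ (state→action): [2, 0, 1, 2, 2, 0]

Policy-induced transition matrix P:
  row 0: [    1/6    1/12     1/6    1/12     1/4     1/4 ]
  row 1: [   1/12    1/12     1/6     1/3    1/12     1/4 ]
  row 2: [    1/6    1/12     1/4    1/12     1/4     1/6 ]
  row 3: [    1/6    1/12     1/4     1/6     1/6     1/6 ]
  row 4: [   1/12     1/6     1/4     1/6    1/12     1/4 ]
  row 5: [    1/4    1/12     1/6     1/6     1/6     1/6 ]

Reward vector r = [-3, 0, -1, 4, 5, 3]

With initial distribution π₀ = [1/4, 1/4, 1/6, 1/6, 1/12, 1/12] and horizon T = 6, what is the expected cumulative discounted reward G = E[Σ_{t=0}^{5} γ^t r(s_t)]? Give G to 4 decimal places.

t=0: π = [0.2500, 0.2500, 0.1667, 0.1667, 0.0833, 0.0833], E[r] = 0.4167, γ^t·E[r] = 0.416667, running G = 0.416667
t=1: π = [0.1458, 0.0903, 0.2014, 0.1736, 0.1736, 0.2153], E[r] = 1.5694, γ^t·E[r] = 1.255556, running G = 1.672222
t=2: π = [0.1626, 0.0978, 0.2124, 0.1528, 0.1736, 0.2008], E[r] = 1.3814, γ^t·E[r] = 0.884074, running G = 2.556296
t=3: π = [0.1608, 0.0978, 0.2116, 0.1517, 0.1753, 0.2028], E[r] = 1.3980, γ^t·E[r] = 0.715753, running G = 3.272049
t=4: π = [0.1608, 0.0979, 0.2115, 0.1519, 0.1749, 0.2028], E[r] = 1.3969, γ^t·E[r] = 0.572181, running G = 3.844230
t=5: π = [0.1608, 0.0979, 0.2115, 0.1520, 0.1750, 0.2028], E[r] = 1.3970, γ^t·E[r] = 0.457777, running G = 4.302008

G = 4.3020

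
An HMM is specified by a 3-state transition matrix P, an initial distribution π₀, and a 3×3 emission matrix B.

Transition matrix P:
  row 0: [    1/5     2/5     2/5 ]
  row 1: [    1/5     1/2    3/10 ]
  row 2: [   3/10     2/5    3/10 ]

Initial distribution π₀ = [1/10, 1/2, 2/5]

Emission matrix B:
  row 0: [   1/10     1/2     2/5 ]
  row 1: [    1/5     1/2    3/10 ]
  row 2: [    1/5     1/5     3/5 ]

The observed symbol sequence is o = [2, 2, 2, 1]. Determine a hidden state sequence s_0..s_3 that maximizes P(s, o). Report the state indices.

t=0: δ = [4.000e-02, 1.500e-01, 2.400e-01]  (obs o_0=2)
t=1: δ = [2.880e-02, 2.880e-02, 4.320e-02]  ψ = [2, 2, 2]  (obs o_1=2)
t=2: δ = [5.184e-03, 5.184e-03, 7.776e-03]  ψ = [2, 2, 2]  (obs o_2=2)
t=3: δ = [1.166e-03, 1.555e-03, 4.666e-04]  ψ = [2, 2, 2]  (obs o_3=1)
backtrack: best end state = 1; path = [2, 2, 2, 1]

path = [2, 2, 2, 1]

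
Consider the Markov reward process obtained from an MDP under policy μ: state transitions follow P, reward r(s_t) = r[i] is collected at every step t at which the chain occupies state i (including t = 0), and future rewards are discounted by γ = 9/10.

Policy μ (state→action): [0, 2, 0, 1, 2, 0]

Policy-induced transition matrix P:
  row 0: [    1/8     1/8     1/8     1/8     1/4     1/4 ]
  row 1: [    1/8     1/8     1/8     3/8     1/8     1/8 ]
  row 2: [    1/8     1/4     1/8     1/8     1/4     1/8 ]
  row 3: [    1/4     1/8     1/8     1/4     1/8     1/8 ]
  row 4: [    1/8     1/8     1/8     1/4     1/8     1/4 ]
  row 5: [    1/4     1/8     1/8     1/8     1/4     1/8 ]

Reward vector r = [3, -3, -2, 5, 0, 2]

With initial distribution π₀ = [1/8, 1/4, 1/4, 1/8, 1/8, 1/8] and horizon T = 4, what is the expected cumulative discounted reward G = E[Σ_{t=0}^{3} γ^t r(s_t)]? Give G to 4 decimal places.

t=0: π = [0.1250, 0.2500, 0.2500, 0.1250, 0.1250, 0.1250], E[r] = 0.0000, γ^t·E[r] = 0.000000, running G = 0.000000
t=1: π = [0.1563, 0.1563, 0.1250, 0.2188, 0.1875, 0.1563], E[r] = 1.1563, γ^t·E[r] = 1.040625, running G = 1.040625
t=2: π = [0.1719, 0.1406, 0.1250, 0.2148, 0.1797, 0.1680], E[r] = 1.2539, γ^t·E[r] = 1.015664, running G = 2.056289
t=3: π = [0.1729, 0.1406, 0.1250, 0.2095, 0.1831, 0.1689], E[r] = 1.2319, γ^t·E[r] = 0.898080, running G = 2.954369

G = 2.9544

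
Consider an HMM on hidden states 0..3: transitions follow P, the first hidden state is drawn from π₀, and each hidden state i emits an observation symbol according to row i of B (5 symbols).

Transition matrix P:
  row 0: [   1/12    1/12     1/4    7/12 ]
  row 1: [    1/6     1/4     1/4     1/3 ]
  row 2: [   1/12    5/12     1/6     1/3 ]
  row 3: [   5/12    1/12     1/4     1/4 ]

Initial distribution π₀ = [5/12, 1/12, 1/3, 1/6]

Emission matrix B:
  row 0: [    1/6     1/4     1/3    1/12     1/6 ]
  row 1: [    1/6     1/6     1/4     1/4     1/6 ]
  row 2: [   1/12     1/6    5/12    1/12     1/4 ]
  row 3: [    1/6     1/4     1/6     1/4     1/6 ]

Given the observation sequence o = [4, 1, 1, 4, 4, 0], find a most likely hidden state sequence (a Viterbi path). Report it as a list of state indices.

t=0: δ = [6.944e-02, 1.389e-02, 8.333e-02, 2.778e-02]  (obs o_0=4)
t=1: δ = [2.894e-03, 5.787e-03, 2.894e-03, 1.013e-02]  ψ = [3, 2, 0, 0]  (obs o_1=1)
t=2: δ = [1.055e-03, 2.411e-04, 4.220e-04, 6.330e-04]  ψ = [3, 1, 3, 3]  (obs o_2=1)
t=3: δ = [4.396e-05, 2.930e-05, 6.593e-05, 1.026e-04]  ψ = [3, 2, 0, 0]  (obs o_3=4)
t=4: δ = [7.122e-06, 4.579e-06, 6.410e-06, 4.273e-06]  ψ = [3, 2, 3, 0]  (obs o_4=4)
t=5: δ = [2.968e-07, 4.451e-07, 1.484e-07, 6.925e-07]  ψ = [3, 2, 0, 0]  (obs o_5=0)
backtrack: best end state = 3; path = [0, 3, 0, 3, 0, 3]

path = [0, 3, 0, 3, 0, 3]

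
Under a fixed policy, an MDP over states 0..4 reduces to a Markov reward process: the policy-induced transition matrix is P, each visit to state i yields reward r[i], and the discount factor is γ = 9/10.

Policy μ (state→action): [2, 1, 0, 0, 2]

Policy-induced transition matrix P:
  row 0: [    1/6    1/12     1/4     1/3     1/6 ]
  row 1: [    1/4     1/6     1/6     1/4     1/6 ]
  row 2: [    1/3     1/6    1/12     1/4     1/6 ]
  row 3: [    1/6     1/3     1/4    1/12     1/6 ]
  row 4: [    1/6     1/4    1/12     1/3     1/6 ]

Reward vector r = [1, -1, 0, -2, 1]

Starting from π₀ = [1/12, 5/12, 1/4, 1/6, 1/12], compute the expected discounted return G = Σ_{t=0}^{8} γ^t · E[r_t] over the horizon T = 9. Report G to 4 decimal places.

t=0: π = [0.0833, 0.4167, 0.2500, 0.1667, 0.0833], E[r] = -0.5833, γ^t·E[r] = -0.583333, running G = -0.583333
t=1: π = [0.2431, 0.1944, 0.1597, 0.2361, 0.1667], E[r] = -0.2569, γ^t·E[r] = -0.231250, running G = -0.814583
t=2: π = [0.2095, 0.1997, 0.1794, 0.2448, 0.1667], E[r] = -0.3131, γ^t·E[r] = -0.253594, running G = -1.068177
t=3: π = [0.2132, 0.2039, 0.1757, 0.2405, 0.1667], E[r] = -0.3051, γ^t·E[r] = -0.222434, running G = -1.290611
t=4: π = [0.2129, 0.2029, 0.1760, 0.2416, 0.1667], E[r] = -0.3064, γ^t·E[r] = -0.201031, running G = -1.491642
t=5: π = [0.2129, 0.2031, 0.1760, 0.2414, 0.1667], E[r] = -0.3063, γ^t·E[r] = -0.180839, running G = -1.672481
t=6: π = [0.2129, 0.2030, 0.1760, 0.2414, 0.1667], E[r] = -0.3063, γ^t·E[r] = -0.162758, running G = -1.835239
t=7: π = [0.2129, 0.2030, 0.1760, 0.2414, 0.1667], E[r] = -0.3063, γ^t·E[r] = -0.146484, running G = -1.981723
t=8: π = [0.2129, 0.2030, 0.1760, 0.2414, 0.1667], E[r] = -0.3063, γ^t·E[r] = -0.131835, running G = -2.113558

G = -2.1136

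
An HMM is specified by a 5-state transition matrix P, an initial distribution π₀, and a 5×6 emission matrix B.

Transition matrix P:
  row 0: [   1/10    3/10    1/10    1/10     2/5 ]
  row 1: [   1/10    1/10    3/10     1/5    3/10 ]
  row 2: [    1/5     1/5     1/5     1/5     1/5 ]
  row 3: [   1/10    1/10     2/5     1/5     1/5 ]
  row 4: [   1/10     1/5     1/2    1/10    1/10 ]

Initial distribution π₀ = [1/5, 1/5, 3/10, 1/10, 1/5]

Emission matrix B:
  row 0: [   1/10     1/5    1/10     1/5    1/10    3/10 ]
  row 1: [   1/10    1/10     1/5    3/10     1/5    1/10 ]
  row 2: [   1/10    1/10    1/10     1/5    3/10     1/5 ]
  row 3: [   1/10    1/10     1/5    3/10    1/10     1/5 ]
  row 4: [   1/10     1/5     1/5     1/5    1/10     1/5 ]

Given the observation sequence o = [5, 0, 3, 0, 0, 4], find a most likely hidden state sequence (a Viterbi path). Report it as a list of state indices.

path = [0, 4, 2, 0, 4, 2]

t=0: δ = [6.000e-02, 2.000e-02, 6.000e-02, 2.000e-02, 4.000e-02]  (obs o_0=5)
t=1: δ = [1.200e-03, 1.800e-03, 2.000e-03, 1.200e-03, 2.400e-03]  ψ = [2, 0, 4, 2, 0]  (obs o_1=0)
t=2: δ = [8.000e-05, 1.440e-04, 2.400e-04, 1.200e-04, 1.080e-04]  ψ = [2, 4, 4, 2, 1]  (obs o_2=3)
t=3: δ = [4.800e-06, 4.800e-06, 5.400e-06, 4.800e-06, 4.800e-06]  ψ = [2, 2, 4, 2, 2]  (obs o_3=0)
t=4: δ = [1.080e-07, 1.440e-07, 2.400e-07, 1.080e-07, 1.920e-07]  ψ = [2, 0, 4, 2, 0]  (obs o_4=0)
t=5: δ = [4.800e-09, 9.600e-09, 2.880e-08, 4.800e-09, 4.800e-09]  ψ = [2, 2, 4, 2, 2]  (obs o_5=4)
backtrack: best end state = 2; path = [0, 4, 2, 0, 4, 2]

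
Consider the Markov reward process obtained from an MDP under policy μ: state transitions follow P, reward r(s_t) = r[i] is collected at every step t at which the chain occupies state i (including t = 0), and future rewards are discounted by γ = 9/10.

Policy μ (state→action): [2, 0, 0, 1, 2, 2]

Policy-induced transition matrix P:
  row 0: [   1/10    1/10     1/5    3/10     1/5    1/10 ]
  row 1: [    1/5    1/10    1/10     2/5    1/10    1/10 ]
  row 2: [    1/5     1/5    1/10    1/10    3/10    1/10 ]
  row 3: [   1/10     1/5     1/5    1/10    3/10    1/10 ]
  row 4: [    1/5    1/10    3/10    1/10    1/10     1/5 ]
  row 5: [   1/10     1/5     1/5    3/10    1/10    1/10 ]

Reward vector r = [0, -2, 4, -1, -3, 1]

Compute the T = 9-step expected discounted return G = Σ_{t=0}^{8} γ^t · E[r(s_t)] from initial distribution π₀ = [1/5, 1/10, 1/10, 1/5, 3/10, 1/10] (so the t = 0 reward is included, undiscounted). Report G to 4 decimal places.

G = -1.7636

t=0: π = [0.2000, 0.1000, 0.1000, 0.2000, 0.3000, 0.1000], E[r] = -0.8000, γ^t·E[r] = -0.800000, running G = -0.800000
t=1: π = [0.1500, 0.1400, 0.2100, 0.1900, 0.1800, 0.1300], E[r] = -0.0400, γ^t·E[r] = -0.036000, running G = -0.836000
t=2: π = [0.1530, 0.1530, 0.1830, 0.1980, 0.1950, 0.1180], E[r] = -0.2390, γ^t·E[r] = -0.193590, running G = -1.029590
t=3: π = [0.1531, 0.1499, 0.1859, 0.2001, 0.1915, 0.1195], E[r] = -0.2113, γ^t·E[r] = -0.154038, running G = -1.183628
t=4: π = [0.1527, 0.1506, 0.1856, 0.1995, 0.1925, 0.1192], E[r] = -0.2167, γ^t·E[r] = -0.142170, running G = -1.325798
t=5: π = [0.1529, 0.1504, 0.1856, 0.1995, 0.1923, 0.1193], E[r] = -0.2154, γ^t·E[r] = -0.127210, running G = -1.453008
t=6: π = [0.1528, 0.1504, 0.1856, 0.1995, 0.1923, 0.1192], E[r] = -0.2157, γ^t·E[r] = -0.114623, running G = -1.567631
t=7: π = [0.1528, 0.1504, 0.1856, 0.1995, 0.1923, 0.1192], E[r] = -0.2156, γ^t·E[r] = -0.103142, running G = -1.670773
t=8: π = [0.1528, 0.1504, 0.1856, 0.1995, 0.1923, 0.1192], E[r] = -0.2156, γ^t·E[r] = -0.092830, running G = -1.763603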